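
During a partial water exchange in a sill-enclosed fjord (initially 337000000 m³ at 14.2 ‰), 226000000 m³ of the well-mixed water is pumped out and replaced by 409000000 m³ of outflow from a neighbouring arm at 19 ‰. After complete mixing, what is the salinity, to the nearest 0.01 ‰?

17.98 ‰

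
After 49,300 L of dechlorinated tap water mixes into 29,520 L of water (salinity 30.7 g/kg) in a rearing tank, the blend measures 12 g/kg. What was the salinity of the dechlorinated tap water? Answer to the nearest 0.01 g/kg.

0.80 g/kg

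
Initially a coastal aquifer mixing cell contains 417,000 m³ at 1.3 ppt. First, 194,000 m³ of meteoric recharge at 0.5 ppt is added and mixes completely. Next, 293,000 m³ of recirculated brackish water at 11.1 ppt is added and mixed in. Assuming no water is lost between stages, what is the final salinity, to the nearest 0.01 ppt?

By conservation of dissolved salt,
Initial salt = 417,000×1.3 = 542,100
After stage 1: salt = 542,100 + 194,000×0.5 = 639,100; volume = 611,000 m³; S = 1.046 ppt
After stage 2: salt = 639,100 + 293,000×11.1 = 3,891,400; volume = 904,000 m³
S = 3,891,400 / 904,000 = 4.3046 ppt

4.30 ppt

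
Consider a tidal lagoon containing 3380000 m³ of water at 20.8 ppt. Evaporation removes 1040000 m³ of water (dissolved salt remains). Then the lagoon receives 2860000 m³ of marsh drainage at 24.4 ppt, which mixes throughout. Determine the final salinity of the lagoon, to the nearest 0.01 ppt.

After evaporation: salt = 3,380,000×20.8 = 70,304,000; volume = 3,380,000 − 1,040,000 = 2,340,000 m³
After mixing: salt = 70,304,000 + 2,860,000×24.4 = 140,088,000; volume = 2,340,000 + 2,860,000 = 5,200,000 m³
S = 140,088,000 / 5,200,000 = 26.94 ppt

26.94 ppt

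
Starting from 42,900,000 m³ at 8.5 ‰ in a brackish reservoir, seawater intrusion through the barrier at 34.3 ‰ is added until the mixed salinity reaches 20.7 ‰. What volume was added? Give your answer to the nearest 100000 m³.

38500000 m³

Salt balance: 42,900,000×8.5 + V×34.3 = (42,900,000+V)×20.7
364,650,000 + 34.3V = 888,030,000 + 20.7V
523,380,000 = 13.6V
V = 38,483,823.53 m³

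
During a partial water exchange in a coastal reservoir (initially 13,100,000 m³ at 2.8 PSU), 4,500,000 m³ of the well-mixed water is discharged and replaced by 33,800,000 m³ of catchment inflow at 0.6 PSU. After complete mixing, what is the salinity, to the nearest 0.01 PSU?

1.05 PSU

Remaining after removal: 8,600,000 m³ at 2.8 PSU (salt = 24,080,000)
After addition: salt = 24,080,000 + 33,800,000×0.6 = 44,360,000; volume = 42,400,000 m³
S = 44,360,000 / 42,400,000 = 1.0462 PSU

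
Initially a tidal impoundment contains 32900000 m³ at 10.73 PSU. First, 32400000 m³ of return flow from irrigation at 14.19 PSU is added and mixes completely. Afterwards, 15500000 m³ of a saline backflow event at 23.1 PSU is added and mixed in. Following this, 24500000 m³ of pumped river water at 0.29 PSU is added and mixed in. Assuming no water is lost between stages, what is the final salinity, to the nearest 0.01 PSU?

11.19 PSU

Salt balance:
Initial salt = 32,900,000×10.73 = 353,017,000
After stage 1: salt = 353,017,000 + 32,400,000×14.19 = 812,773,000; volume = 65,300,000 m³; S = 12.447 PSU
After stage 2: salt = 812,773,000 + 15,500,000×23.1 = 1,170,823,000; volume = 80,800,000 m³; S = 14.49 PSU
After stage 3: salt = 1,170,823,000 + 24,500,000×0.29 = 1,177,928,000; volume = 105,300,000 m³
S = 1,177,928,000 / 105,300,000 = 11.1864 PSU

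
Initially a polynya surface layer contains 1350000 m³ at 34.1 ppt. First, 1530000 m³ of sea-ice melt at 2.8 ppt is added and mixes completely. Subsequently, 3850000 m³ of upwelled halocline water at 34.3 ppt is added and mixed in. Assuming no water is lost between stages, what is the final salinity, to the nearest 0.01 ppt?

27.10 ppt

Salt balance:
Initial salt = 1,350,000×34.1 = 46,035,000
After stage 1: salt = 46,035,000 + 1,530,000×2.8 = 50,319,000; volume = 2,880,000 m³; S = 17.472 ppt
After stage 2: salt = 50,319,000 + 3,850,000×34.3 = 182,374,000; volume = 6,730,000 m³
S = 182,374,000 / 6,730,000 = 27.0987 ppt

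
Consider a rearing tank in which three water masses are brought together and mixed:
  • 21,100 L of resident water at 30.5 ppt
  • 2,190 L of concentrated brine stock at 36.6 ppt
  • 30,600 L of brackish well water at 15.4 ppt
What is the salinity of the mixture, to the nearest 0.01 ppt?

22.17 ppt

Mass of salt is conserved:
salt = 21,100×30.5 + 2,190×36.6 + 30,600×15.4 = 643,550 + 80,154 + 471,240 = 1,194,944
volume = 21,100 + 2,190 + 30,600 = 53,890 L
S = 1,194,944 / 53,890 = 22.1738 ppt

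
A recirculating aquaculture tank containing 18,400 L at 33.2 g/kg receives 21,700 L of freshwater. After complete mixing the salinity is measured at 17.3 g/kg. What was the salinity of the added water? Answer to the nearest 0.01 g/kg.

3.82 g/kg

Salt balance: 18,400×33.2 + 21,700×S = 40,100×17.3
610,880 + 21,700·S = 693,730
S = (693,730 − 610,880) / 21,700 = 3.818 g/kg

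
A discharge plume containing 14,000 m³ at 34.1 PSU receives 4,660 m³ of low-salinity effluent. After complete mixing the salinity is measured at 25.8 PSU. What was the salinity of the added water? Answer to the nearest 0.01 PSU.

0.86 PSU

Salt balance: 14,000×34.1 + 4,660×S = 18,660×25.8
477,400 + 4,660·S = 481,428
S = (481,428 − 477,400) / 4,660 = 0.8644 PSU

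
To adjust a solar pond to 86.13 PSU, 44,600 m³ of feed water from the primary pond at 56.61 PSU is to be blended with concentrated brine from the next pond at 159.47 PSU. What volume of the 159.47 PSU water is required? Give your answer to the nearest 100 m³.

18000 m³

Salt balance: 44,600×56.61 + V×159.47 = (44,600+V)×86.13
2,524,806 + 159.47V = 3,841,398 + 86.13V
1,316,592 = 73.34V
V = 17,951.9 m³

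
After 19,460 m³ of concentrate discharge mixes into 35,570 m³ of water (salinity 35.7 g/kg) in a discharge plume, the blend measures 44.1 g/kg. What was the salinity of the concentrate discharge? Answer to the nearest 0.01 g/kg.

Salt balance: 35,570×35.7 + 19,460×S = 55,030×44.1
1,269,849 + 19,460·S = 2,426,823
S = (2,426,823 − 1,269,849) / 19,460 = 59.454 g/kg

59.45 g/kg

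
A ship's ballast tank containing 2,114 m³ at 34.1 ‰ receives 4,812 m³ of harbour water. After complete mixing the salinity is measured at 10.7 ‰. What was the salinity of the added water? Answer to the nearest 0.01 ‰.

0.42 ‰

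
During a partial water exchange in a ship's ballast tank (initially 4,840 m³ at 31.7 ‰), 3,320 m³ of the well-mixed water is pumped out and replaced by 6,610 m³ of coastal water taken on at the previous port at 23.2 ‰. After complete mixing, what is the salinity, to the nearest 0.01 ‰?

24.79 ‰

Remaining after removal: 1,520 m³ at 31.7 ‰ (salt = 48,184)
After addition: salt = 48,184 + 6,610×23.2 = 201,536; volume = 8,130 m³
S = 201,536 / 8,130 = 24.7892 ‰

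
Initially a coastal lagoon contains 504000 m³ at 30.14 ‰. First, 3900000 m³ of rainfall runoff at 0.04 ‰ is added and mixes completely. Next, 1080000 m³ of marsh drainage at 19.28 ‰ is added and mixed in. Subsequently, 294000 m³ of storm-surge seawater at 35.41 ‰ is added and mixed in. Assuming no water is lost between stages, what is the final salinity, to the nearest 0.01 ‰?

By conservation of dissolved salt,
Initial salt = 504,000×30.14 = 15,190,560
After stage 1: salt = 15,190,560 + 3,900,000×0.04 = 15,346,560; volume = 4,404,000 m³; S = 3.485 ‰
After stage 2: salt = 15,346,560 + 1,080,000×19.28 = 36,168,960; volume = 5,484,000 m³; S = 6.595 ‰
After stage 3: salt = 36,168,960 + 294,000×35.41 = 46,579,500; volume = 5,778,000 m³
S = 46,579,500 / 5,778,000 = 8.0615 ‰

8.06 ‰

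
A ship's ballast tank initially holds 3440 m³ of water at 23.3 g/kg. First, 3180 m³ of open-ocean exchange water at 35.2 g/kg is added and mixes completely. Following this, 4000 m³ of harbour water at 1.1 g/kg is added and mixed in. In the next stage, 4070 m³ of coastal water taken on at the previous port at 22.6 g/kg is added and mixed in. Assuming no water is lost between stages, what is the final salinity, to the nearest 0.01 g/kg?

19.64 g/kg

By conservation of dissolved salt,
Initial salt = 3,440×23.3 = 80,152
After stage 1: salt = 80,152 + 3,180×35.2 = 192,088; volume = 6,620 m³; S = 29.016 g/kg
After stage 2: salt = 192,088 + 4,000×1.1 = 196,488; volume = 10,620 m³; S = 18.502 g/kg
After stage 3: salt = 196,488 + 4,070×22.6 = 288,470; volume = 14,690 m³
S = 288,470 / 14,690 = 19.6372 g/kg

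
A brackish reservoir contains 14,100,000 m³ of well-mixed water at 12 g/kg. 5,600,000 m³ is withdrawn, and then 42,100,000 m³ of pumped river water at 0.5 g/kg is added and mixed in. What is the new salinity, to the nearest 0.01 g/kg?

2.43 g/kg

Remaining after removal: 8,500,000 m³ at 12 g/kg (salt = 102,000,000)
After addition: salt = 102,000,000 + 42,100,000×0.5 = 123,050,000; volume = 50,600,000 m³
S = 123,050,000 / 50,600,000 = 2.4318 g/kg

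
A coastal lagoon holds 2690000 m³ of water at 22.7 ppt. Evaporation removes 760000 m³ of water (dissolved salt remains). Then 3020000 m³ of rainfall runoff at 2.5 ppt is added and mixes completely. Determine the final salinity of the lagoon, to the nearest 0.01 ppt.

13.86 ppt

After evaporation: salt = 2,690,000×22.7 = 61,063,000; volume = 2,690,000 − 760,000 = 1,930,000 m³
After mixing: salt = 61,063,000 + 3,020,000×2.5 = 68,613,000; volume = 1,930,000 + 3,020,000 = 4,950,000 m³
S = 68,613,000 / 4,950,000 = 13.8612 ppt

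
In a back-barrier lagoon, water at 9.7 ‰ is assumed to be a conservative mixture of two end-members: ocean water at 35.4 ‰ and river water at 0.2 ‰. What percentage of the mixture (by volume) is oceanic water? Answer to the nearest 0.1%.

27.0%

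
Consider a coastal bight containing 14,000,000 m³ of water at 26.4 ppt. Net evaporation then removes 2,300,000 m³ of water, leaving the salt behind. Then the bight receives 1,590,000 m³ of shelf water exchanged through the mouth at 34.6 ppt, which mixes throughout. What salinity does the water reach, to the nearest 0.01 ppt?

31.95 ppt

After evaporation: salt = 14,000,000×26.4 = 369,600,000; volume = 14,000,000 − 2,300,000 = 11,700,000 m³
After mixing: salt = 369,600,000 + 1,590,000×34.6 = 424,614,000; volume = 11,700,000 + 1,590,000 = 13,290,000 m³
S = 424,614,000 / 13,290,000 = 31.9499 ppt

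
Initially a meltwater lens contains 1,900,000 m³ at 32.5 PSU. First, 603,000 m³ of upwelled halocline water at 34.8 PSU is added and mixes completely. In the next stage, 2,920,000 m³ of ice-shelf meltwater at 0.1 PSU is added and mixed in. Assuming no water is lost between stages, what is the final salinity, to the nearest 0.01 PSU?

Mass of salt is conserved:
Initial salt = 1,900,000×32.5 = 61,750,000
After stage 1: salt = 61,750,000 + 603,000×34.8 = 82,734,400; volume = 2,503,000 m³; S = 33.054 PSU
After stage 2: salt = 82,734,400 + 2,920,000×0.1 = 83,026,400; volume = 5,423,000 m³
S = 83,026,400 / 5,423,000 = 15.31 PSU

15.31 PSU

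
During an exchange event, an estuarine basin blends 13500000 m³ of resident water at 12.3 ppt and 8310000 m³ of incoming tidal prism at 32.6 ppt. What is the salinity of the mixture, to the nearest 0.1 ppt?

By conservation of dissolved salt,
salt = 13,500,000×12.3 + 8,310,000×32.6 = 166,050,000 + 270,906,000 = 436,956,000
volume = 13,500,000 + 8,310,000 = 21,810,000 m³
S = 436,956,000 / 21,810,000 = 20.035 ppt

20.0 ppt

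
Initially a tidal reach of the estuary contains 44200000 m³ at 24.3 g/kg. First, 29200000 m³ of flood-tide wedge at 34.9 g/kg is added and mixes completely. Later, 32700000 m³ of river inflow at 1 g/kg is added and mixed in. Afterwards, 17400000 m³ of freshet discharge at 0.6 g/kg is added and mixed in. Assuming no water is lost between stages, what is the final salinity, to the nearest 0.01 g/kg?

17.30 g/kg

Total salt / total volume:
Initial salt = 44,200,000×24.3 = 1,074,060,000
After stage 1: salt = 1,074,060,000 + 29,200,000×34.9 = 2,093,140,000; volume = 73,400,000 m³; S = 28.517 g/kg
After stage 2: salt = 2,093,140,000 + 32,700,000×1 = 2,125,840,000; volume = 106,100,000 m³; S = 20.036 g/kg
After stage 3: salt = 2,125,840,000 + 17,400,000×0.6 = 2,136,280,000; volume = 123,500,000 m³
S = 2,136,280,000 / 123,500,000 = 17.2978 g/kg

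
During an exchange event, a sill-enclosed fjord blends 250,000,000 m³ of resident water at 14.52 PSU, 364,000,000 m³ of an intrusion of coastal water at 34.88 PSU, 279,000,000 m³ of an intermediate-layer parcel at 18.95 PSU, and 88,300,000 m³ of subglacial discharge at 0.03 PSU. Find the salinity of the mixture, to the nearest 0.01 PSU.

Salt balance:
salt = 250,000,000×14.52 + 364,000,000×34.88 + 279,000,000×18.95 + 88,300,000×0.03 = 3,630,000,000 + 12,696,320,000 + 5,287,050,000 + 2,649,000 = 21,616,019,000
volume = 250,000,000 + 364,000,000 + 279,000,000 + 88,300,000 = 981,300,000 m³
S = 21,616,019,000 / 981,300,000 = 22.0279 PSU

22.03 PSU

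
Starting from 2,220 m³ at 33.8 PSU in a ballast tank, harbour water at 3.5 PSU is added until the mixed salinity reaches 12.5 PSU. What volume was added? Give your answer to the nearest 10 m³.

5250 m³

Salt balance: 2,220×33.8 + V×3.5 = (2,220+V)×12.5
75,036 + 3.5V = 27,750 + 12.5V
47,286 = 9V
V = 5,254 m³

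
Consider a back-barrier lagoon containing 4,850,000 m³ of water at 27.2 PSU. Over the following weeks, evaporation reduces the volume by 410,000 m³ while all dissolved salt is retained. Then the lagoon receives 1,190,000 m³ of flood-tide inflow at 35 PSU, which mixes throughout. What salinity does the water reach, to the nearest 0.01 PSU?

After evaporation: salt = 4,850,000×27.2 = 131,920,000; volume = 4,850,000 − 410,000 = 4,440,000 m³
After mixing: salt = 131,920,000 + 1,190,000×35 = 173,570,000; volume = 4,440,000 + 1,190,000 = 5,630,000 m³
S = 173,570,000 / 5,630,000 = 30.8295 PSU

30.83 PSU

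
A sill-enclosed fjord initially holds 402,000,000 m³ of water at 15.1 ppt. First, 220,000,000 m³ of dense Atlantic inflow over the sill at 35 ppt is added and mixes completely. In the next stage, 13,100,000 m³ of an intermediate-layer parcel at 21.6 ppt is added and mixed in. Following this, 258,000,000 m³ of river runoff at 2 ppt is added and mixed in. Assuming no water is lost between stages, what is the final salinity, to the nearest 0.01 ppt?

By conservation of dissolved salt,
Initial salt = 402,000,000×15.1 = 6,070,200,000
After stage 1: salt = 6,070,200,000 + 220,000,000×35 = 13,770,200,000; volume = 622,000,000 m³; S = 22.139 ppt
After stage 2: salt = 13,770,200,000 + 13,100,000×21.6 = 14,053,160,000; volume = 635,100,000 m³; S = 22.127 ppt
After stage 3: salt = 14,053,160,000 + 258,000,000×2 = 14,569,160,000; volume = 893,100,000 m³
S = 14,569,160,000 / 893,100,000 = 16.313 ppt

16.31 ppt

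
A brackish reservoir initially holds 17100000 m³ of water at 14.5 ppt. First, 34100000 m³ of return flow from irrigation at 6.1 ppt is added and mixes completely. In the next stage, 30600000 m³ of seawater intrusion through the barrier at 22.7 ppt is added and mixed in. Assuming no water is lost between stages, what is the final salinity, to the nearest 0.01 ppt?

Mass of salt is conserved:
Initial salt = 17,100,000×14.5 = 247,950,000
After stage 1: salt = 247,950,000 + 34,100,000×6.1 = 455,960,000; volume = 51,200,000 m³; S = 8.905 ppt
After stage 2: salt = 455,960,000 + 30,600,000×22.7 = 1,150,580,000; volume = 81,800,000 m³
S = 1,150,580,000 / 81,800,000 = 14.0658 ppt

14.07 ppt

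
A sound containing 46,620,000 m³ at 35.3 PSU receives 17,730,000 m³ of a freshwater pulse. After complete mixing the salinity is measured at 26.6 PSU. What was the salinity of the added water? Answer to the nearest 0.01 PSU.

3.72 PSU

Salt balance: 46,620,000×35.3 + 17,730,000×S = 64,350,000×26.6
1,645,686,000 + 17,730,000·S = 1,711,710,000
S = (1,711,710,000 − 1,645,686,000) / 17,730,000 = 3.7239 PSU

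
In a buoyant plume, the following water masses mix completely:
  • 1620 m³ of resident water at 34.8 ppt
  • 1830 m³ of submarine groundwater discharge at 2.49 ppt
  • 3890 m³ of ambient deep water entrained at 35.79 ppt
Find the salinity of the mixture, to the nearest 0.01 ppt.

By conservation of dissolved salt,
salt = 1,620×34.8 + 1,830×2.49 + 3,890×35.79 = 56,376 + 4,556.7 + 139,223.1 = 200,155.8
volume = 1,620 + 1,830 + 3,890 = 7,340 m³
S = 200,155.8 / 7,340 = 27.2692 ppt

27.27 ppt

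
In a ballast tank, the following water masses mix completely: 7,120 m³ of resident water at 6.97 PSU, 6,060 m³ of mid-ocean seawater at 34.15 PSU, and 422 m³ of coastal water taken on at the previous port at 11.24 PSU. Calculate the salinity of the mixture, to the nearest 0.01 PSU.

Salt balance:
salt = 7,120×6.97 + 6,060×34.15 + 422×11.24 = 49,626.4 + 206,949 + 4,743.28 = 261,318.68
volume = 7,120 + 6,060 + 422 = 13,602 m³
S = 261,318.68 / 13,602 = 19.2118 PSU

19.21 PSU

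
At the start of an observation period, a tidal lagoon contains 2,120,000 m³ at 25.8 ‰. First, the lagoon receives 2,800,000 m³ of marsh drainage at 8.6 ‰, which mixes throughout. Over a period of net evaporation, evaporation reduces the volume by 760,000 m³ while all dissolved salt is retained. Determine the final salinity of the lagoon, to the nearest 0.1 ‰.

18.9 ‰

After mixing: salt = 2,120,000×25.8 + 2,800,000×8.6 = 78,776,000; volume = 4,920,000 m³
After evaporation: salt unchanged = 78,776,000; volume = 4,920,000 − 760,000 = 4,160,000 m³
S = 78,776,000 / 4,160,000 = 18.9365 ‰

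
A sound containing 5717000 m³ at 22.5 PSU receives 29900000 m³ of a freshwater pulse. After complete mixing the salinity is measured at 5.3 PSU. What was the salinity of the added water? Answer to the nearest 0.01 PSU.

Salt balance: 5,717,000×22.5 + 29,900,000×S = 35,617,000×5.3
128,632,500 + 29,900,000·S = 188,770,100
S = (188,770,100 − 128,632,500) / 29,900,000 = 2.0113 PSU

2.01 PSU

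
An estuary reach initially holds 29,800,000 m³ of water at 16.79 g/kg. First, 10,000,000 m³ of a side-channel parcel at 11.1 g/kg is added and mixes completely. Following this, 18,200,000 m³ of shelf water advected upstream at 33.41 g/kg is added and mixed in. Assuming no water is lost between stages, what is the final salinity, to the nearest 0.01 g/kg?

21.02 g/kg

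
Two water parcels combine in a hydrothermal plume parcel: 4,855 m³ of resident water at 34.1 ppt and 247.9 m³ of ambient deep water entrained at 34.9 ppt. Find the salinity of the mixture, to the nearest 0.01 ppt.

34.14 ppt

By conservation of dissolved salt,
salt = 4,855×34.1 + 247.9×34.9 = 165,555.5 + 8,651.71 = 174,207.21
volume = 4,855 + 247.9 = 5,102.9 m³
S = 174,207.21 / 5,102.9 = 34.1389 ppt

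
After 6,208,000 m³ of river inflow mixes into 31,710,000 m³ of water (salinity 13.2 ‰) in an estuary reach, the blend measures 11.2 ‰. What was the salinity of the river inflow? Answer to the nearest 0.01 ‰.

0.98 ‰

Salt balance: 31,710,000×13.2 + 6,208,000×S = 37,918,000×11.2
418,572,000 + 6,208,000·S = 424,681,600
S = (424,681,600 − 418,572,000) / 6,208,000 = 0.9841 ‰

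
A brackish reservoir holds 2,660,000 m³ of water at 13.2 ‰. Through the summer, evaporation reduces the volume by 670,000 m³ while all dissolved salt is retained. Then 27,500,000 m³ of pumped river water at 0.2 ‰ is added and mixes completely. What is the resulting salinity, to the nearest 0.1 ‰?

1.4 ‰

After evaporation: salt = 2,660,000×13.2 = 35,112,000; volume = 2,660,000 − 670,000 = 1,990,000 m³
After mixing: salt = 35,112,000 + 27,500,000×0.2 = 40,612,000; volume = 1,990,000 + 27,500,000 = 29,490,000 m³
S = 40,612,000 / 29,490,000 = 1.3771 ‰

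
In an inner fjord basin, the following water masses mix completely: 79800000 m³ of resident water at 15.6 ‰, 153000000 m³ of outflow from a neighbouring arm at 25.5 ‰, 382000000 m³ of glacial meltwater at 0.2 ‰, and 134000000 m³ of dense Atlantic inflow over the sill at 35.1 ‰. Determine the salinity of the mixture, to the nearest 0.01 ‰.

13.26 ‰

Mass of salt is conserved:
salt = 79,800,000×15.6 + 153,000,000×25.5 + 382,000,000×0.2 + 134,000,000×35.1 = 1,244,880,000 + 3,901,500,000 + 76,400,000 + 4,703,400,000 = 9,926,180,000
volume = 79,800,000 + 153,000,000 + 382,000,000 + 134,000,000 = 748,800,000 m³
S = 9,926,180,000 / 748,800,000 = 13.2561 ‰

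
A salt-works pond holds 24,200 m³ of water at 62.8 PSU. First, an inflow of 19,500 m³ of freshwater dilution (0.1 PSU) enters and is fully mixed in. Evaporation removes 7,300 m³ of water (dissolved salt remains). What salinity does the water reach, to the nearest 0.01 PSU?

41.81 PSU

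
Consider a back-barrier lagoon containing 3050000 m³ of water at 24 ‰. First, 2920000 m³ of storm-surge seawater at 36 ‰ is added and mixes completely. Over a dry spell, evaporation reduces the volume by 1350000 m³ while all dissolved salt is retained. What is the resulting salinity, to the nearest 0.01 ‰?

38.60 ‰

After mixing: salt = 3,050,000×24 + 2,920,000×36 = 178,320,000; volume = 5,970,000 m³
After evaporation: salt unchanged = 178,320,000; volume = 5,970,000 − 1,350,000 = 4,620,000 m³
S = 178,320,000 / 4,620,000 = 38.5974 ‰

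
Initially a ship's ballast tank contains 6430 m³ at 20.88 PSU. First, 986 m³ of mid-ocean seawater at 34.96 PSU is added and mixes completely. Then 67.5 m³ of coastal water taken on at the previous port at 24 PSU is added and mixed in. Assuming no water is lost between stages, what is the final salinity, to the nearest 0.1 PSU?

Salt balance:
Initial salt = 6,430×20.88 = 134,258.4
After stage 1: salt = 134,258.4 + 986×34.96 = 168,728.96; volume = 7,416 m³; S = 22.752 PSU
After stage 2: salt = 168,728.96 + 67.5×24 = 170,348.96; volume = 7,483.5 m³
S = 170,348.96 / 7,483.5 = 22.7633 PSU

22.8 PSU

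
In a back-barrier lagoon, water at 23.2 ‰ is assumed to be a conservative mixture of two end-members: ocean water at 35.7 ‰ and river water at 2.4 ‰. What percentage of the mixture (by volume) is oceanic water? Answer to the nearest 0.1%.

Let g be the oceanic fraction. Salt balance per unit volume:
g×35.7 + (1−g)×2.4 = 23.2
g = (23.2 − 2.4) / (35.7 − 2.4) = 20.8/33.3 = 0.6246

62.5%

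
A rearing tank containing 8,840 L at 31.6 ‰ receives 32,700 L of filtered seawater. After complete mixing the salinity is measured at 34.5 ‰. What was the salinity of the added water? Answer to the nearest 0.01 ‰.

35.28 ‰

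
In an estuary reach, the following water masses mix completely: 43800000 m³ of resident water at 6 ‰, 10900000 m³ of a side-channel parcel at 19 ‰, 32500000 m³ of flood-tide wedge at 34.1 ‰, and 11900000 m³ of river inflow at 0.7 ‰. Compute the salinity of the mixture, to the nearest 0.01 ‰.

16.01 ‰

Salt balance:
salt = 43,800,000×6 + 10,900,000×19 + 32,500,000×34.1 + 11,900,000×0.7 = 262,800,000 + 207,100,000 + 1,108,250,000 + 8,330,000 = 1,586,480,000
volume = 43,800,000 + 10,900,000 + 32,500,000 + 11,900,000 = 99,100,000 m³
S = 1,586,480,000 / 99,100,000 = 16.0089 ‰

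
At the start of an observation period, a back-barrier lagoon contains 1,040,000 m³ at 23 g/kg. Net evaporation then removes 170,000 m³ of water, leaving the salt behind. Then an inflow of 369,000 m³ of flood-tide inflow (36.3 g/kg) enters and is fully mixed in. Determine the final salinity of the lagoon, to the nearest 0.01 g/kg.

30.12 g/kg

After evaporation: salt = 1,040,000×23 = 23,920,000; volume = 1,040,000 − 170,000 = 870,000 m³
After mixing: salt = 23,920,000 + 369,000×36.3 = 37,314,700; volume = 870,000 + 369,000 = 1,239,000 m³
S = 37,314,700 / 1,239,000 = 30.1168 g/kg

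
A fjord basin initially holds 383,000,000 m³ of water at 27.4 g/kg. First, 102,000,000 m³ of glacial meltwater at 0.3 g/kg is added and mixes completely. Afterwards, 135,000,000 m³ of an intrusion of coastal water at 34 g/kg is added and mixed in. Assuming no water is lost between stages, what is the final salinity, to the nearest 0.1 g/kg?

24.4 g/kg

Total salt / total volume:
Initial salt = 383,000,000×27.4 = 10,494,200,000
After stage 1: salt = 10,494,200,000 + 102,000,000×0.3 = 10,524,800,000; volume = 485,000,000 m³; S = 21.701 g/kg
After stage 2: salt = 10,524,800,000 + 135,000,000×34 = 15,114,800,000; volume = 620,000,000 m³
S = 15,114,800,000 / 620,000,000 = 24.3787 g/kg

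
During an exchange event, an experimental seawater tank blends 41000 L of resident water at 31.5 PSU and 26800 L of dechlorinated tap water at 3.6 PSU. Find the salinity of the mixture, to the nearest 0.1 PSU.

20.5 PSU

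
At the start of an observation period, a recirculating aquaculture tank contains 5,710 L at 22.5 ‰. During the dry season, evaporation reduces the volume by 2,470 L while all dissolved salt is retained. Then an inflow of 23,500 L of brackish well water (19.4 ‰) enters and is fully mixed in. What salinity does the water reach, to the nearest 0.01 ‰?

21.85 ‰

After evaporation: salt = 5,710×22.5 = 128,475; volume = 5,710 − 2,470 = 3,240 L
After mixing: salt = 128,475 + 23,500×19.4 = 584,375; volume = 3,240 + 23,500 = 26,740 L
S = 584,375 / 26,740 = 21.854 ‰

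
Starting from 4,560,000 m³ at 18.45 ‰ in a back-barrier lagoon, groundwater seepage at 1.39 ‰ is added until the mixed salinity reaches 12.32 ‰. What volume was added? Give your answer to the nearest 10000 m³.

2560000 m³

Salt balance: 4,560,000×18.45 + V×1.39 = (4,560,000+V)×12.32
84,132,000 + 1.39V = 56,179,200 + 12.32V
27,952,800 = 10.93V
V = 2,557,438.24 m³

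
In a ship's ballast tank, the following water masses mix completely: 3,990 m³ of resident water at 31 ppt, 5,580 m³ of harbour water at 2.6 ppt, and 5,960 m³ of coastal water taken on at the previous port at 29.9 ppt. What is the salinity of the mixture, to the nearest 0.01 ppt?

Weighted by volume,
salt = 3,990×31 + 5,580×2.6 + 5,960×29.9 = 123,690 + 14,508 + 178,204 = 316,402
volume = 3,990 + 5,580 + 5,960 = 15,530 m³
S = 316,402 / 15,530 = 20.3736 ppt

20.37 ppt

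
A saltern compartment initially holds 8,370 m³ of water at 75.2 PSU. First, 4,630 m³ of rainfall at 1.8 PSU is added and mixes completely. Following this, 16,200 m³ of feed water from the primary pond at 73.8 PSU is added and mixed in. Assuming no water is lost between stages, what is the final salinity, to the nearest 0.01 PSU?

Conserving salt mass:
Initial salt = 8,370×75.2 = 629,424
After stage 1: salt = 629,424 + 4,630×1.8 = 637,758; volume = 13,000 m³; S = 49.058 PSU
After stage 2: salt = 637,758 + 16,200×73.8 = 1,833,318; volume = 29,200 m³
S = 1,833,318 / 29,200 = 62.7849 PSU

62.78 PSU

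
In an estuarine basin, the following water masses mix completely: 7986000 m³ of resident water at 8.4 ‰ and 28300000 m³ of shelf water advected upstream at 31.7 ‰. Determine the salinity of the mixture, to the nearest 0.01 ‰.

Weighted by volume,
salt = 7,986,000×8.4 + 28,300,000×31.7 = 67,082,400 + 897,110,000 = 964,192,400
volume = 7,986,000 + 28,300,000 = 36,286,000 m³
S = 964,192,400 / 36,286,000 = 26.572 ‰

26.57 ‰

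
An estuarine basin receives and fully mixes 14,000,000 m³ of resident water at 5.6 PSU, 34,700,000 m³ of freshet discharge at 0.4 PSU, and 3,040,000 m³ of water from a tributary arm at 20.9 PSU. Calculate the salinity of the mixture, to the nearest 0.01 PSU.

3.01 PSU

Mass of salt is conserved:
salt = 14,000,000×5.6 + 34,700,000×0.4 + 3,040,000×20.9 = 78,400,000 + 13,880,000 + 63,536,000 = 155,816,000
volume = 14,000,000 + 34,700,000 + 3,040,000 = 51,740,000 m³
S = 155,816,000 / 51,740,000 = 3.0115 PSU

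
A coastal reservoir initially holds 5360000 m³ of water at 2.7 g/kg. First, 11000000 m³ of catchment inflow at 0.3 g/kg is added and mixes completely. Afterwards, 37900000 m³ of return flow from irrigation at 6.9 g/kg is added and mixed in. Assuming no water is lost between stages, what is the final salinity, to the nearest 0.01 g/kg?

5.15 g/kg

Salt balance:
Initial salt = 5,360,000×2.7 = 14,472,000
After stage 1: salt = 14,472,000 + 11,000,000×0.3 = 17,772,000; volume = 16,360,000 m³; S = 1.086 g/kg
After stage 2: salt = 17,772,000 + 37,900,000×6.9 = 279,282,000; volume = 54,260,000 m³
S = 279,282,000 / 54,260,000 = 5.1471 g/kg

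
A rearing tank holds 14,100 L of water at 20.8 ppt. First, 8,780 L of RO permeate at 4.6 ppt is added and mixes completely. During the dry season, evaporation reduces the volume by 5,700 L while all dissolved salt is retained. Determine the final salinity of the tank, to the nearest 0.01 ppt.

19.42 ppt

After mixing: salt = 14,100×20.8 + 8,780×4.6 = 333,668; volume = 22,880 L
After evaporation: salt unchanged = 333,668; volume = 22,880 − 5,700 = 17,180 L
S = 333,668 / 17,180 = 19.4219 ppt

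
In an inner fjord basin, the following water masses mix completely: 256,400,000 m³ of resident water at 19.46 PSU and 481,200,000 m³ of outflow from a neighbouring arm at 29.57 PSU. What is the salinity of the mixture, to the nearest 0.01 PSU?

26.06 PSU

Mass of salt is conserved:
salt = 256,400,000×19.46 + 481,200,000×29.57 = 4,989,544,000 + 14,229,084,000 = 19,218,628,000
volume = 256,400,000 + 481,200,000 = 737,600,000 m³
S = 19,218,628,000 / 737,600,000 = 26.0556 PSU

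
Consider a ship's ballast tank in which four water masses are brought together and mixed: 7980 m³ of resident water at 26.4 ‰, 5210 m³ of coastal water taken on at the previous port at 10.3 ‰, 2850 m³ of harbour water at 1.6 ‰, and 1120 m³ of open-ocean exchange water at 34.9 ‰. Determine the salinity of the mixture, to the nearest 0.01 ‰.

17.95 ‰

Weighted by volume,
salt = 7,980×26.4 + 5,210×10.3 + 2,850×1.6 + 1,120×34.9 = 210,672 + 53,663 + 4,560 + 39,088 = 307,983
volume = 7,980 + 5,210 + 2,850 + 1,120 = 17,160 m³
S = 307,983 / 17,160 = 17.9477 ‰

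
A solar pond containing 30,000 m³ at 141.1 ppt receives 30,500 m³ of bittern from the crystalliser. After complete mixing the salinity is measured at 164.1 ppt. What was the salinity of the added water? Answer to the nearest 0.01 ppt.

186.72 ppt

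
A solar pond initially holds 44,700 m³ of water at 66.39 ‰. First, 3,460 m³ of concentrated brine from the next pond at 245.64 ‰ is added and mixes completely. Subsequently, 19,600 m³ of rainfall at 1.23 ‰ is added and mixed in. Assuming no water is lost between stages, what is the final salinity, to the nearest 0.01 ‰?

Conserving salt mass:
Initial salt = 44,700×66.39 = 2,967,633
After stage 1: salt = 2,967,633 + 3,460×245.64 = 3,817,547.4; volume = 48,160 m³; S = 79.268 ‰
After stage 2: salt = 3,817,547.4 + 19,600×1.23 = 3,841,655.4; volume = 67,760 m³
S = 3,841,655.4 / 67,760 = 56.695 ‰

56.70 ‰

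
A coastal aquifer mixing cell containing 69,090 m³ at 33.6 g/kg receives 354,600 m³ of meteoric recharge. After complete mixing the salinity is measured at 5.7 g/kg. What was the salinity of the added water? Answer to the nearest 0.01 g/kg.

Salt balance: 69,090×33.6 + 354,600×S = 423,690×5.7
2,321,424 + 354,600·S = 2,415,033
S = (2,415,033 − 2,321,424) / 354,600 = 0.264 g/kg

0.26 g/kg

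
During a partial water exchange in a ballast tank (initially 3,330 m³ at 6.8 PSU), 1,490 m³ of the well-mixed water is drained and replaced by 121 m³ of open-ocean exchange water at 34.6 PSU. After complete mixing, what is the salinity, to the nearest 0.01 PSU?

8.52 PSU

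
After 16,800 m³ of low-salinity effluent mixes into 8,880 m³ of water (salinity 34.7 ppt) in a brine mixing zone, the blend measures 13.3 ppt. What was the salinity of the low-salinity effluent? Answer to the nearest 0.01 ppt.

1.99 ppt

Salt balance: 8,880×34.7 + 16,800×S = 25,680×13.3
308,136 + 16,800·S = 341,544
S = (341,544 − 308,136) / 16,800 = 1.9886 ppt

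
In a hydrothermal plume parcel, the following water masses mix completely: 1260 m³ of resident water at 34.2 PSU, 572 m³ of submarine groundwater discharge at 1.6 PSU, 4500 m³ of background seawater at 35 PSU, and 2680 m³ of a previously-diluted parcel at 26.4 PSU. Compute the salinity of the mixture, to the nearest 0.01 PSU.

By conservation of dissolved salt,
salt = 1,260×34.2 + 572×1.6 + 4,500×35 + 2,680×26.4 = 43,092 + 915.2 + 157,500 + 70,752 = 272,259.2
volume = 1,260 + 572 + 4,500 + 2,680 = 9,012 m³
S = 272,259.2 / 9,012 = 30.2107 PSU

30.21 PSU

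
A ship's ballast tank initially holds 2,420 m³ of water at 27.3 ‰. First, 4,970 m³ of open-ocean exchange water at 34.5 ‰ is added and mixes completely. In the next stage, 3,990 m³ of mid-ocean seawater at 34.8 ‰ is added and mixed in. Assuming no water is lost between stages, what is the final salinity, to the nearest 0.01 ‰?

By conservation of dissolved salt,
Initial salt = 2,420×27.3 = 66,066
After stage 1: salt = 66,066 + 4,970×34.5 = 237,531; volume = 7,390 m³; S = 32.142 ‰
After stage 2: salt = 237,531 + 3,990×34.8 = 376,383; volume = 11,380 m³
S = 376,383 / 11,380 = 33.0741 ‰

33.07 ‰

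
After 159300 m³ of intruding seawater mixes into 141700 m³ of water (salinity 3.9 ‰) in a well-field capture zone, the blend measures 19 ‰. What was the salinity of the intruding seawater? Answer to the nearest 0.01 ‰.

32.43 ‰

Salt balance: 141,700×3.9 + 159,300×S = 301,000×19
552,630 + 159,300·S = 5,719,000
S = (5,719,000 − 552,630) / 159,300 = 32.4317 ‰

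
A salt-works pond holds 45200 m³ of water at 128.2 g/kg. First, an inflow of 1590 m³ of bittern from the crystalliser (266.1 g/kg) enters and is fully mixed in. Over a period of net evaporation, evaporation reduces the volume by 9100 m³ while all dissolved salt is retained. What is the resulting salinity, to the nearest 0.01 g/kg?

164.97 g/kg

After mixing: salt = 45,200×128.2 + 1,590×266.1 = 6,217,739; volume = 46,790 m³
After evaporation: salt unchanged = 6,217,739; volume = 46,790 − 9,100 = 37,690 m³
S = 6,217,739 / 37,690 = 164.9705 g/kg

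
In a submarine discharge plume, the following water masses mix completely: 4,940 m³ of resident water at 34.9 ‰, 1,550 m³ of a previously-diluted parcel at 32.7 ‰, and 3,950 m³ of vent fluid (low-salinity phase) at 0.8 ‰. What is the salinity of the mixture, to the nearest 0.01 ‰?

Total salt / total volume:
salt = 4,940×34.9 + 1,550×32.7 + 3,950×0.8 = 172,406 + 50,685 + 3,160 = 226,251
volume = 4,940 + 1,550 + 3,950 = 10,440 m³
S = 226,251 / 10,440 = 21.6716 ‰

21.67 ‰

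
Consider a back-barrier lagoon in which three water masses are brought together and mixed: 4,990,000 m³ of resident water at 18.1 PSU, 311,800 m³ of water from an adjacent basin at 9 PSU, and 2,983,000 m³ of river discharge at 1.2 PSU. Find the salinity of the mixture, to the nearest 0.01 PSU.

Total salt / total volume:
salt = 4,990,000×18.1 + 311,800×9 + 2,983,000×1.2 = 90,319,000 + 2,806,200 + 3,579,600 = 96,704,800
volume = 4,990,000 + 311,800 + 2,983,000 = 8,284,800 m³
S = 96,704,800 / 8,284,800 = 11.6726 PSU

11.67 PSU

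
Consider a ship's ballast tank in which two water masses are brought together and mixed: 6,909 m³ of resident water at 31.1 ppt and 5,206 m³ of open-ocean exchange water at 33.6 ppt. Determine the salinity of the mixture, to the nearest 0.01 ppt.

32.17 ppt

Mass of salt is conserved:
salt = 6,909×31.1 + 5,206×33.6 = 214,869.9 + 174,921.6 = 389,791.5
volume = 6,909 + 5,206 = 12,115 m³
S = 389,791.5 / 12,115 = 32.1743 ppt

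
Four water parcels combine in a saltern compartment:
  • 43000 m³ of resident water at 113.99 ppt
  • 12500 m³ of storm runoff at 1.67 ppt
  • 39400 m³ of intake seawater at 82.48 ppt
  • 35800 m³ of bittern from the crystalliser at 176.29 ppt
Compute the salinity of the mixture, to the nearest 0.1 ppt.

By conservation of dissolved salt,
salt = 43,000×113.99 + 12,500×1.67 + 39,400×82.48 + 35,800×176.29 = 4,901,570 + 20,875 + 3,249,712 + 6,311,182 = 14,483,339
volume = 43,000 + 12,500 + 39,400 + 35,800 = 130,700 m³
S = 14,483,339 / 130,700 = 110.814 ppt

110.8 ppt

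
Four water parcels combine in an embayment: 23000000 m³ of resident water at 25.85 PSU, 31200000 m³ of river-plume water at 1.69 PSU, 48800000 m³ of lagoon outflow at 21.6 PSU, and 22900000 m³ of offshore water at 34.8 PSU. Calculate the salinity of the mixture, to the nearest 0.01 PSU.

Weighted by volume,
salt = 23,000,000×25.85 + 31,200,000×1.69 + 48,800,000×21.6 + 22,900,000×34.8 = 594,550,000 + 52,728,000 + 1,054,080,000 + 796,920,000 = 2,498,278,000
volume = 23,000,000 + 31,200,000 + 48,800,000 + 22,900,000 = 125,900,000 m³
S = 2,498,278,000 / 125,900,000 = 19.8434 PSU

19.84 PSU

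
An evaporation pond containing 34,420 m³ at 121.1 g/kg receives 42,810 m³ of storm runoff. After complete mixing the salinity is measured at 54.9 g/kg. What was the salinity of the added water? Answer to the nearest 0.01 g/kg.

1.67 g/kg

Salt balance: 34,420×121.1 + 42,810×S = 77,230×54.9
4,168,262 + 42,810·S = 4,239,927
S = (4,239,927 − 4,168,262) / 42,810 = 1.674 g/kg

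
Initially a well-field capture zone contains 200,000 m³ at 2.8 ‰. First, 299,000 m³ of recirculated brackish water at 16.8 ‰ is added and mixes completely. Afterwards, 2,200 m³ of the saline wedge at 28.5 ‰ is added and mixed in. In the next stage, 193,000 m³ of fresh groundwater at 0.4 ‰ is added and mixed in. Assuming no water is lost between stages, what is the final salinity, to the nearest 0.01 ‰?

Weighted by volume,
Initial salt = 200,000×2.8 = 560,000
After stage 1: salt = 560,000 + 299,000×16.8 = 5,583,200; volume = 499,000 m³; S = 11.189 ‰
After stage 2: salt = 5,583,200 + 2,200×28.5 = 5,645,900; volume = 501,200 m³; S = 11.265 ‰
After stage 3: salt = 5,645,900 + 193,000×0.4 = 5,723,100; volume = 694,200 m³
S = 5,723,100 / 694,200 = 8.2442 ‰

8.24 ‰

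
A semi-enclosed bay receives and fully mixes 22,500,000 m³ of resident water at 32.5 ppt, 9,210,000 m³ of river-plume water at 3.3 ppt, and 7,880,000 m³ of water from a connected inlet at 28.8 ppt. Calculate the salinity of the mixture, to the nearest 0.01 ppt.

Total salt / total volume:
salt = 22,500,000×32.5 + 9,210,000×3.3 + 7,880,000×28.8 = 731,250,000 + 30,393,000 + 226,944,000 = 988,587,000
volume = 22,500,000 + 9,210,000 + 7,880,000 = 39,590,000 m³
S = 988,587,000 / 39,590,000 = 24.9706 ppt

24.97 ppt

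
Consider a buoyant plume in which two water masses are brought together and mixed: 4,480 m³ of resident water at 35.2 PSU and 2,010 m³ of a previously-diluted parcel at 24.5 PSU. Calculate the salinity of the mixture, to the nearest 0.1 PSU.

31.9 PSU

Mass of salt is conserved:
salt = 4,480×35.2 + 2,010×24.5 = 157,696 + 49,245 = 206,941
volume = 4,480 + 2,010 = 6,490 m³
S = 206,941 / 6,490 = 31.886 PSU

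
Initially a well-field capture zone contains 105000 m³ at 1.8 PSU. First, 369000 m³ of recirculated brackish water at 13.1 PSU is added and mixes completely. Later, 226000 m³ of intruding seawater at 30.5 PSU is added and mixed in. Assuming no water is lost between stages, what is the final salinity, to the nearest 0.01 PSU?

Mass of salt is conserved:
Initial salt = 105,000×1.8 = 189,000
After stage 1: salt = 189,000 + 369,000×13.1 = 5,022,900; volume = 474,000 m³; S = 10.597 PSU
After stage 2: salt = 5,022,900 + 226,000×30.5 = 11,915,900; volume = 700,000 m³
S = 11,915,900 / 700,000 = 17.0227 PSU

17.02 PSU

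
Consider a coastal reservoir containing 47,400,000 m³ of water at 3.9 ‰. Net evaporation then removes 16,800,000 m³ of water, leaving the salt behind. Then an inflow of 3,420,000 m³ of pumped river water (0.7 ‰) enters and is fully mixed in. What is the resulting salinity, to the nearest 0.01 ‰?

After evaporation: salt = 47,400,000×3.9 = 184,860,000; volume = 47,400,000 − 16,800,000 = 30,600,000 m³
After mixing: salt = 184,860,000 + 3,420,000×0.7 = 187,254,000; volume = 30,600,000 + 3,420,000 = 34,020,000 m³
S = 187,254,000 / 34,020,000 = 5.5042 ‰

5.50 ‰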